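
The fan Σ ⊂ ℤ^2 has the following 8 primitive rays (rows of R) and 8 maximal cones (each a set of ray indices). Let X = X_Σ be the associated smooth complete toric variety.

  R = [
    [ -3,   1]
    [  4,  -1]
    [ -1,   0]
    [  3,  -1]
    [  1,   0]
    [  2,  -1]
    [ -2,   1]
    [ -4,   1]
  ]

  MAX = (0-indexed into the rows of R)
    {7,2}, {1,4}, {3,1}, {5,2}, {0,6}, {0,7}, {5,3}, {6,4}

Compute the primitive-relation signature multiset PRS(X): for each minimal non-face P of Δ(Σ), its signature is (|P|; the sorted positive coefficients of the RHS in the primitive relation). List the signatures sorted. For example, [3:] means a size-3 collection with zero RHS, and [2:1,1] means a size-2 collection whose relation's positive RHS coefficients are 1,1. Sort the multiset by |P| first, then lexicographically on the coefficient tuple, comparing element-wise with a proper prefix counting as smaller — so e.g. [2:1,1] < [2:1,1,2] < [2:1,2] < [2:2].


20 minimal non-faces of Δ(Σ) (on 8 rays):

  P={0,3}:  v_{0} + v_{3} = 0 ; sig = [2:]
  P={1,7}:  v_{1} + v_{7} = 0 ; sig = [2:]
  P={2,4}:  v_{2} + v_{4} = 0 ; sig = [2:]
  P={5,6}:  v_{5} + v_{6} = 0 ; sig = [2:]
  P={0,1}:  v_{0} + v_{1} = v_{4} ; sig = [2:1]
  P={0,2}:  v_{0} + v_{2} = v_{7} ; sig = [2:1]
  P={0,4}:  v_{0} + v_{4} = v_{6} ; sig = [2:1]
  P={0,5}:  v_{0} + v_{5} = v_{2} ; sig = [2:1]
  P={1,2}:  v_{1} + v_{2} = v_{3} ; sig = [2:1]
  P={2,3}:  v_{2} + v_{3} = v_{5} ; sig = [2:1]
  P={2,6}:  v_{2} + v_{6} = v_{0} ; sig = [2:1]
  P={3,4}:  v_{3} + v_{4} = v_{1} ; sig = [2:1]
  P={3,6}:  v_{3} + v_{6} = v_{4} ; sig = [2:1]
  P={3,7}:  v_{3} + v_{7} = v_{2} ; sig = [2:1]
  P={4,5}:  v_{4} + v_{5} = v_{3} ; sig = [2:1]
  P={4,7}:  v_{4} + v_{7} = v_{0} ; sig = [2:1]
  P={1,5}:  v_{1} + v_{5} = 2·v_{3} ; sig = [2:2]
  P={1,6}:  v_{1} + v_{6} = 2·v_{4} ; sig = [2:2]
  P={5,7}:  v_{5} + v_{7} = 2·v_{2} ; sig = [2:2]
  P={6,7}:  v_{6} + v_{7} = 2·v_{0} ; sig = [2:2]

Sorted signature multiset PRS(X):
    |P|=2: 20 collections, coeffs (), (), (), (), (1), (1), (1), (1), (1), (1), (1), (1), (1), (1), (1), (1), (2), (2), (2), (2)


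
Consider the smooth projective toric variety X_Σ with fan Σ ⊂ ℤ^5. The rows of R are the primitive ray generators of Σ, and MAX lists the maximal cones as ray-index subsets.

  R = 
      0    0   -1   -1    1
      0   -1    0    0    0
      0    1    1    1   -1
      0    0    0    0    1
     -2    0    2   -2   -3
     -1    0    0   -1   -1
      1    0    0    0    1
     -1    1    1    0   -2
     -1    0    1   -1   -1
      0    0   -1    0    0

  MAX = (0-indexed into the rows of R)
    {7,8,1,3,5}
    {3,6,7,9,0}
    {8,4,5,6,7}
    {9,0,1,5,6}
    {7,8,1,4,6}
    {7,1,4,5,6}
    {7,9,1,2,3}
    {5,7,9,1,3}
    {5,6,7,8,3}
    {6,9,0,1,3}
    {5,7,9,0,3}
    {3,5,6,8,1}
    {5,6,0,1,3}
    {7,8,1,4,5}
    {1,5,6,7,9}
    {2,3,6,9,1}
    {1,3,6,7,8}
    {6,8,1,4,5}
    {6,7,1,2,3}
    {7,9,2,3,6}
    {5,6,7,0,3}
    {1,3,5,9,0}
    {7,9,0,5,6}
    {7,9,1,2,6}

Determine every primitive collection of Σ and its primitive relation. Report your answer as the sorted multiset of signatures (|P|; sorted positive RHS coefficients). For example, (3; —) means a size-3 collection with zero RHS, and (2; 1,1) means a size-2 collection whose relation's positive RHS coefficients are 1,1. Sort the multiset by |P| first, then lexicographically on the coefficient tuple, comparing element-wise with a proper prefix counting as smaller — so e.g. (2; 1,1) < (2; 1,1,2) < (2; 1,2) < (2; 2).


Primitive collections (14):

  {2,5}:  v_{2} + v_{5} = v_{7}  ⇒ sig = (2; 1)
  {8,9}:  v_{8} + v_{9} = v_{5}  ⇒ sig = (2; 1)
  {0,2}:  v_{0} + v_{2} = v_{3} + v_{6} + v_{7} + v_{9}  ⇒ sig = (2; 1,1,1,1)
  {2,4}:  v_{2} + v_{4} = v_{1} + v_{6} + 2·v_{7} + v_{8}  ⇒ sig = (2; 1,1,1,2)
  {2,8}:  v_{2} + v_{8} = v_{1} + v_{3} + v_{6} + 2·v_{7}  ⇒ sig = (2; 1,1,1,2)
  {4,9}:  v_{4} + v_{9} = v_{1} + 2·v_{5} + v_{6} + v_{7}  ⇒ sig = (2; 1,1,1,2)
  {0,4}:  v_{0} + v_{4} = 2·v_{5} + v_{6} + v_{8}  ⇒ sig = (2; 1,1,2)
  {0,8}:  v_{0} + v_{8} = v_{3} + 2·v_{5} + v_{6}  ⇒ sig = (2; 1,1,2)
  {3,4}:  v_{3} + v_{4} = 2·v_{8}  ⇒ sig = (2; 2)
  {0,1,7}:  v_{0} + v_{1} + v_{7} = v_{5}  ⇒ sig = (3; 1)
  {3,5,6,9}:  v_{3} + v_{5} + v_{6} + v_{9} = v_{0}  ⇒ sig = (4; 1)
  {1,3,6,7,9}:  v_{1} + v_{3} + v_{6} + v_{7} + v_{9} = 0  ⇒ sig = (5; —)
  {1,3,5,6,7}:  v_{1} + v_{3} + v_{5} + v_{6} + v_{7} = v_{8}  ⇒ sig = (5; 1)
  {1,5,6,7,8}:  v_{1} + v_{5} + v_{6} + v_{7} + v_{8} = v_{4}  ⇒ sig = (5; 1)

Signatures (|P|; sorted positive RHS coefficients), sorted:
[(2; 1), (2; 1), (2; 1,1,1,1), (2; 1,1,1,2), (2; 1,1,1,2), (2; 1,1,1,2), (2; 1,1,2), (2; 1,1,2), (2; 2), (3; 1), (4; 1), (5; —), (5; 1), (5; 1)]


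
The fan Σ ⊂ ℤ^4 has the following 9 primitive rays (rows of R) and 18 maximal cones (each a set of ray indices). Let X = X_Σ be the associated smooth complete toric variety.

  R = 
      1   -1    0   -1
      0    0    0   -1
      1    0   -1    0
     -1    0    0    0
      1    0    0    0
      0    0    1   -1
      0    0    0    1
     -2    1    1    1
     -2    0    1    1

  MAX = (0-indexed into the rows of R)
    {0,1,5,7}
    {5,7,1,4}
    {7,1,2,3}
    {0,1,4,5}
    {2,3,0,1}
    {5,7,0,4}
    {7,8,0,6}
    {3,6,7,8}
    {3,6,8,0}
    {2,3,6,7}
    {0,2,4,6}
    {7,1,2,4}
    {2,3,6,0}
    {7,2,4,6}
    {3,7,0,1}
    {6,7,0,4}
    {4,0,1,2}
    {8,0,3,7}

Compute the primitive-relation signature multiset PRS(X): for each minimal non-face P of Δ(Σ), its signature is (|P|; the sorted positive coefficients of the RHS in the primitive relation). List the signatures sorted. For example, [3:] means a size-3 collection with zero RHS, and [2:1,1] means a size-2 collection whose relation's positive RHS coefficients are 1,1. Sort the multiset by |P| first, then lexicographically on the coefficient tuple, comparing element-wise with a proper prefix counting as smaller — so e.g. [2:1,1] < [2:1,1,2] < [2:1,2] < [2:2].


Σ has 12 primitive collections:

  P = {1,6}:  v_{1} + v_{6} = 0 — sig = [2:]
  P = {3,4}:  v_{3} + v_{4} = 0 — sig = [2:]
  P = {2,5}:  v_{2} + v_{5} = v_{1} + v_{4} — sig = [2:1,1]
  P = {2,8}:  v_{2} + v_{8} = v_{3} + v_{6} — sig = [2:1,1]
  P = {1,8}:  v_{1} + v_{8} = v_{0} + v_{3} + v_{7} — sig = [2:1,1,1]
  P = {3,5}:  v_{3} + v_{5} = v_{0} + v_{1} + v_{7} — sig = [2:1,1,1]
  P = {4,8}:  v_{4} + v_{8} = v_{0} + v_{6} + v_{7} — sig = [2:1,1,1]
  P = {5,6}:  v_{5} + v_{6} = v_{0} + v_{4} + v_{7} — sig = [2:1,1,1]
  P = {5,8}:  v_{5} + v_{8} = 2·v_{0} + 2·v_{7} — sig = [2:2,2]
  P = {0,2,7}:  v_{0} + v_{2} + v_{7} = 0 — sig = [3:]
  P = {0,1,4,7}:  v_{0} + v_{1} + v_{4} + v_{7} = v_{5} — sig = [4:1]
  P = {0,3,6,7}:  v_{0} + v_{3} + v_{6} + v_{7} = v_{8} — sig = [4:1]

so the primitive-relation signature multiset is
[[2:], [2:], [2:1,1], [2:1,1], [2:1,1,1], [2:1,1,1], [2:1,1,1], [2:1,1,1], [2:2,2], [3:], [4:1], [4:1]]


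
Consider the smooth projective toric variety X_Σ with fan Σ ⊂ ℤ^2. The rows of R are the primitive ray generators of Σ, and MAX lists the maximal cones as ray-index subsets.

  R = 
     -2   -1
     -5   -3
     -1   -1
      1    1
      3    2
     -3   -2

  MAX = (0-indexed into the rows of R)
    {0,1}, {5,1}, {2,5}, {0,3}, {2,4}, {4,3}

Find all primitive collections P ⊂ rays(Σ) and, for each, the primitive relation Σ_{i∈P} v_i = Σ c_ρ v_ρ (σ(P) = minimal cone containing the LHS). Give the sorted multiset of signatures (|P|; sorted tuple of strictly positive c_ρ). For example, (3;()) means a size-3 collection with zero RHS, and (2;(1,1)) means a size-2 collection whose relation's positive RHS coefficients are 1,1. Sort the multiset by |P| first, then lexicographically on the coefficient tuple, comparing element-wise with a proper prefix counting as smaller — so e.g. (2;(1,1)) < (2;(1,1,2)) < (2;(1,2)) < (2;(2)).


The 9 primitive collections of Σ (r=6, n=2):

  {2,3}:  v_{2} + v_{3} = 0  →  sig = (2;())
  {4,5}:  v_{4} + v_{5} = 0  →  sig = (2;())
  {0,2}:  v_{0} + v_{2} = v_{5}  →  sig = (2;(1))
  {0,4}:  v_{0} + v_{4} = v_{3}  →  sig = (2;(1))
  {0,5}:  v_{0} + v_{5} = v_{1}  →  sig = (2;(1))
  {1,4}:  v_{1} + v_{4} = v_{0}  →  sig = (2;(1))
  {3,5}:  v_{3} + v_{5} = v_{0}  →  sig = (2;(1))
  {1,2}:  v_{1} + v_{2} = 2·v_{5}  →  sig = (2;(2))
  {1,3}:  v_{1} + v_{3} = 2·v_{0}  →  sig = (2;(2))

Hence PRS(X_Σ) =
    (2;())
    (2;())
    (2;(1))
    (2;(1))
    (2;(1))
    (2;(1))
    (2;(1))
    (2;(2))
    (2;(2))


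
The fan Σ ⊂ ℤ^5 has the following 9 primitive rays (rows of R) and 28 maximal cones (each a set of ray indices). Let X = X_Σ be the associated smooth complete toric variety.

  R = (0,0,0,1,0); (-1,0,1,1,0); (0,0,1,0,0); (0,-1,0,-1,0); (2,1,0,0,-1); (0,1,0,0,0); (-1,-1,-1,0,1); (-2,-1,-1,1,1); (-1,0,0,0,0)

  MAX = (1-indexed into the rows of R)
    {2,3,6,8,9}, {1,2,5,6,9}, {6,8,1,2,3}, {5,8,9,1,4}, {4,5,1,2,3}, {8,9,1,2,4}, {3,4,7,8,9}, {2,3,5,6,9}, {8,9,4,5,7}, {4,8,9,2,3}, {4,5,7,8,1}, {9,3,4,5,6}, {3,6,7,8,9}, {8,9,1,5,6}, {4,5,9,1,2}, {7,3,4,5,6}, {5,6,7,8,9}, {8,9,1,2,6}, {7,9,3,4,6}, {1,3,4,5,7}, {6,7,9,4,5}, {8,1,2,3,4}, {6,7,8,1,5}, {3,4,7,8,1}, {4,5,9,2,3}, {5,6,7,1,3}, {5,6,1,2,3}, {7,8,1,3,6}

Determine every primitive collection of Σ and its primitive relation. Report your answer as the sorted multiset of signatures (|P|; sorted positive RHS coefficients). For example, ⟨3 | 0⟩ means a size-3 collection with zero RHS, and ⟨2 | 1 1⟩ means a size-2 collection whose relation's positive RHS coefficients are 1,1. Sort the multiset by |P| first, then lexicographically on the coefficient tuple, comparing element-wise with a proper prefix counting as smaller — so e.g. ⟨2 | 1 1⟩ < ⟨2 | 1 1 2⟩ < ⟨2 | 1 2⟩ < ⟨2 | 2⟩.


9 collections generate NE(X_Σ); each relation:

  P={2,7}:  v_{2} + v_{7} = v_{3} + v_{8}  ⟹  sig = ⟨2 | 1 1⟩
  P={1,4,6}:  v_{1} + v_{4} + v_{6} = 0  ⟹  sig = ⟨3 | 0⟩
  P={1,3,9}:  v_{1} + v_{3} + v_{9} = v_{2}  ⟹  sig = ⟨3 | 1⟩
  P={1,7,9}:  v_{1} + v_{7} + v_{9} = v_{8}  ⟹  sig = ⟨3 | 1⟩
  P={3,5,8}:  v_{3} + v_{5} + v_{8} = v_{1}  ⟹  sig = ⟨3 | 1⟩
  P={2,4,6}:  v_{2} + v_{4} + v_{6} = v_{3} + v_{9}  ⟹  sig = ⟨3 | 1 1⟩
  P={4,6,8}:  v_{4} + v_{6} + v_{8} = v_{7} + v_{9}  ⟹  sig = ⟨3 | 1 1⟩
  P={2,5,8}:  v_{2} + v_{5} + v_{8} = 2·v_{1} + v_{9}  ⟹  sig = ⟨3 | 1 2⟩
  P={3,5,7,9}:  v_{3} + v_{5} + v_{7} + v_{9} = 0  ⟹  sig = ⟨4 | 0⟩

Sorted signature multiset PRS(X):
    |P|=2: 1 collection, coeffs (1,1)
    |P|=3: 7 collections, coeffs (), (1), (1), (1), (1,1), (1,1), (1,2)
    |P|=4: 1 collection, coeffs ()


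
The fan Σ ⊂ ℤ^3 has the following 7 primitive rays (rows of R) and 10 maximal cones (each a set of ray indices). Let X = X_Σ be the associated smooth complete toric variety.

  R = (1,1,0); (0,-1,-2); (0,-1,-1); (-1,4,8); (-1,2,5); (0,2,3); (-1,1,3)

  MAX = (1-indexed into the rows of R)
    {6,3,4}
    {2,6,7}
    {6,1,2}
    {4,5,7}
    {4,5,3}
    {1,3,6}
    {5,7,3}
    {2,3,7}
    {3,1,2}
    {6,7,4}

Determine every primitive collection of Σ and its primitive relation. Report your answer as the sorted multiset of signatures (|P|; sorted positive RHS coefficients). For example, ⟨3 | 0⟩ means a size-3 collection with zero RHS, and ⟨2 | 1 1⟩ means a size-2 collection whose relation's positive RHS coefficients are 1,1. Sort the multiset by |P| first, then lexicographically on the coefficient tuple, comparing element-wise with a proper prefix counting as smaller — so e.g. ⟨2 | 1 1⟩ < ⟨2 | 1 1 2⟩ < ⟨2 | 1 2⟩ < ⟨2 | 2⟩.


9 collections generate NE(X_Σ); each relation:

  • {1,7}:  v_{1} + v_{7} = v_{6} ; sig = ⟨2 | 1⟩
  • {2,5}:  v_{2} + v_{5} = v_{7} ; sig = ⟨2 | 1⟩
  • {5,6}:  v_{5} + v_{6} = v_{4} ; sig = ⟨2 | 1⟩
  • {2,4}:  v_{2} + v_{4} = v_{6} + v_{7} ; sig = ⟨2 | 1 1⟩
  • {1,5}:  v_{1} + v_{5} = v_{3} + 2·v_{6} ; sig = ⟨2 | 1 2⟩
  • {1,4}:  v_{1} + v_{4} = v_{3} + 3·v_{6} ; sig = ⟨2 | 1 3⟩
  • {2,3,6}:  v_{2} + v_{3} + v_{6} = 0 ; sig = ⟨3 | 0⟩
  • {3,6,7}:  v_{3} + v_{6} + v_{7} = v_{5} ; sig = ⟨3 | 1⟩
  • {3,4,7}:  v_{3} + v_{4} + v_{7} = 2·v_{5} ; sig = ⟨3 | 2⟩

Signatures (|P|; sorted positive RHS coefficients), sorted:
{ ⟨2 | 1⟩ ×3,  ⟨2 | 1 1⟩,  ⟨2 | 1 2⟩,  ⟨2 | 1 3⟩,  ⟨3 | 0⟩,  ⟨3 | 1⟩,  ⟨3 | 2⟩ }


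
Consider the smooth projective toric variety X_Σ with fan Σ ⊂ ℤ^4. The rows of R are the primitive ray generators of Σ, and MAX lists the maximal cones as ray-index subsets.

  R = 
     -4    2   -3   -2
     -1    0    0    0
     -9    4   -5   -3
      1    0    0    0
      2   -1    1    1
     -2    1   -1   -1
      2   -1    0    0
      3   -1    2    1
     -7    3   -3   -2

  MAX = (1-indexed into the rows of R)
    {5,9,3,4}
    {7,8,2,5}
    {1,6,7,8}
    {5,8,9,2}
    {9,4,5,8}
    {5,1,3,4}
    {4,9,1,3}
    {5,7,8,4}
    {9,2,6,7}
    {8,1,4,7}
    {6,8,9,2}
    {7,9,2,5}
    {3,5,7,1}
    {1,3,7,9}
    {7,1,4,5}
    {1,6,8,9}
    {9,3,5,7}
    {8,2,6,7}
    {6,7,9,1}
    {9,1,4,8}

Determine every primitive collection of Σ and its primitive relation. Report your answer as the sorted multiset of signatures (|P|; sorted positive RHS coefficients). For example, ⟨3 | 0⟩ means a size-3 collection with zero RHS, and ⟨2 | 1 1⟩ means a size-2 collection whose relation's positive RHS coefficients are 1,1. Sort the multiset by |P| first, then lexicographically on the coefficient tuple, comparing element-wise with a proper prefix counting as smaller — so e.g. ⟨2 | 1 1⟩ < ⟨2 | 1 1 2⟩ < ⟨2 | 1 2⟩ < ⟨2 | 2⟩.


Minimal non-faces — 12 found among 9 rays, 20 max cones:

  P={2,4}:  v_{2} + v_{4} = 0  ⟹  sig = ⟨2 | 0⟩
  P={5,6}:  v_{5} + v_{6} = 0  ⟹  sig = ⟨2 | 0⟩
  P={1,2}:  v_{1} + v_{2} = v_{7} + v_{9}  ⟹  sig = ⟨2 | 1 1⟩
  P={3,6}:  v_{3} + v_{6} = v_{1} + v_{9}  ⟹  sig = ⟨2 | 1 1⟩
  P={3,8}:  v_{3} + v_{8} = v_{4} + v_{9}  ⟹  sig = ⟨2 | 1 1⟩
  P={4,6}:  v_{4} + v_{6} = v_{1} + v_{8}  ⟹  sig = ⟨2 | 1 1⟩
  P={2,3}:  v_{2} + v_{3} = v_{5} + v_{7} + 2·v_{9}  ⟹  sig = ⟨2 | 1 1 2⟩
  P={1,5,8}:  v_{1} + v_{5} + v_{8} = v_{4}  ⟹  sig = ⟨3 | 1⟩
  P={1,5,9}:  v_{1} + v_{5} + v_{9} = v_{3}  ⟹  sig = ⟨3 | 1⟩
  P={4,7,9}:  v_{4} + v_{7} + v_{9} = v_{1}  ⟹  sig = ⟨3 | 1⟩
  P={7,8,9}:  v_{7} + v_{8} + v_{9} = v_{6}  ⟹  sig = ⟨3 | 1⟩
  P={3,4,7}:  v_{3} + v_{4} + v_{7} = 2·v_{1} + v_{5}  ⟹  sig = ⟨3 | 1 2⟩

Signatures (|P|; sorted positive RHS coefficients), sorted:
    ⟨2 | 0⟩
    ⟨2 | 0⟩
    ⟨2 | 1 1⟩
    ⟨2 | 1 1⟩
    ⟨2 | 1 1⟩
    ⟨2 | 1 1⟩
    ⟨2 | 1 1 2⟩
    ⟨3 | 1⟩
    ⟨3 | 1⟩
    ⟨3 | 1⟩
    ⟨3 | 1⟩
    ⟨3 | 1 2⟩


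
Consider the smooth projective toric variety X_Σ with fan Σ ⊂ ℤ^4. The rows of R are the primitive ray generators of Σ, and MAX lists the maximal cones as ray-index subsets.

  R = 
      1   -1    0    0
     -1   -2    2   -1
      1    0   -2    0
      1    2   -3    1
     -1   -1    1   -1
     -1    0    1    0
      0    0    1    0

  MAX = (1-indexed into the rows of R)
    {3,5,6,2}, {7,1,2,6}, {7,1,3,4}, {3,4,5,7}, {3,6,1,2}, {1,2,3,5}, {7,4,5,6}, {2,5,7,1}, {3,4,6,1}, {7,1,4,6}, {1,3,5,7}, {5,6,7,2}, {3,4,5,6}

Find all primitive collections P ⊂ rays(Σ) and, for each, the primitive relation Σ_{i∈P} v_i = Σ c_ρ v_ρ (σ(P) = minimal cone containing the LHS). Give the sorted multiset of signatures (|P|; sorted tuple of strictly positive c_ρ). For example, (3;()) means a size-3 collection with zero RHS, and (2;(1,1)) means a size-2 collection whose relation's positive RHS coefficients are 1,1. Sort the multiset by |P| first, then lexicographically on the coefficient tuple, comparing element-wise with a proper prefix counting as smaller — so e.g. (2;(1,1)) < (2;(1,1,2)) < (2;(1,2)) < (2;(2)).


|primitive collections| = 5. Relations:

  P = {2,4}:  v_{2} + v_{4} = v_{3} + v_{6} — sig = (2;(1,1))
  P = {3,6,7}:  v_{3} + v_{6} + v_{7} = 0 — sig = (3;())
  P = {1,4,5}:  v_{1} + v_{4} + v_{5} = v_{3} — sig = (3;(1))
  P = {1,5,6}:  v_{1} + v_{5} + v_{6} = v_{2} — sig = (3;(1))
  P = {2,3,7}:  v_{2} + v_{3} + v_{7} = v_{1} + v_{5} — sig = (3;(1,1))

Hence PRS(X_Σ) =
{ (2;(1,1)),  (3;()),  (3;(1)) ×2,  (3;(1,1)) }


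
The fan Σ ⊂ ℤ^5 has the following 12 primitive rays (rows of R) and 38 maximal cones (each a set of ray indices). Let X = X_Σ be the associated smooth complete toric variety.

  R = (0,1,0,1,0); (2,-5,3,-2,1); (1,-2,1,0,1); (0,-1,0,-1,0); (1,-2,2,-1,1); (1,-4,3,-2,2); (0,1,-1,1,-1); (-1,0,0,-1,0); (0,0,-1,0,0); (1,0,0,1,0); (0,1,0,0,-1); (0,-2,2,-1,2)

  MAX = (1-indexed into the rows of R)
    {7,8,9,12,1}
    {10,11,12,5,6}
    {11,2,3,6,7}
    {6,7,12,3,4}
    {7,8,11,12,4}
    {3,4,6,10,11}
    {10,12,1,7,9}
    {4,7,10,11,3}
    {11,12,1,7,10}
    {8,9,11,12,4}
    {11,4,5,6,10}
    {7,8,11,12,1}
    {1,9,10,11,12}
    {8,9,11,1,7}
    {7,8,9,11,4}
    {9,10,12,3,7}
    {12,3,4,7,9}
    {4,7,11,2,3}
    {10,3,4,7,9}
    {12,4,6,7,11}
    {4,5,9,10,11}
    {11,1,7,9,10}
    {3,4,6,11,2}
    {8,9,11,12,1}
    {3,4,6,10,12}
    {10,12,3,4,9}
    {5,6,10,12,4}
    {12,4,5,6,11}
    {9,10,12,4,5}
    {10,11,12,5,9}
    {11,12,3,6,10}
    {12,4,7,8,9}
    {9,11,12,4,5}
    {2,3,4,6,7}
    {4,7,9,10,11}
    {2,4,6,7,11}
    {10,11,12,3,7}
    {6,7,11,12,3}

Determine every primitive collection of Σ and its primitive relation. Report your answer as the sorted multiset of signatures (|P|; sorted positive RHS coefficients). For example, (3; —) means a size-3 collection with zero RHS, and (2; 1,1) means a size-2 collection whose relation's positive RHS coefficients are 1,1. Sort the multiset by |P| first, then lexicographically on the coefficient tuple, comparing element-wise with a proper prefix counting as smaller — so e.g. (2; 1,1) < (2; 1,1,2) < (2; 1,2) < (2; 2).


24 minimal non-faces of Δ(Σ) (on 12 rays):

  P = {1,4}:  v_{1} + v_{4} = 0  →  sig = (2; —)
  P = {8,10}:  v_{8} + v_{10} = 0  →  sig = (2; —)
  P = {3,5}:  v_{3} + v_{5} = v_{6} + v_{10}  →  sig = (2; 1,1)
  P = {5,7}:  v_{5} + v_{7} = v_{3} + v_{11}  →  sig = (2; 1,1)
  P = {1,3}:  v_{1} + v_{3} = v_{7} + v_{10} + v_{12}  →  sig = (2; 1,1,1)
  P = {1,5}:  v_{1} + v_{5} = v_{10} + v_{11} + v_{12}  →  sig = (2; 1,1,1)
  P = {1,6}:  v_{1} + v_{6} = v_{3} + v_{11} + v_{12}  →  sig = (2; 1,1,1)
  P = {3,8}:  v_{3} + v_{8} = v_{4} + v_{7} + v_{12}  →  sig = (2; 1,1,1)
  P = {5,8}:  v_{5} + v_{8} = v_{4} + v_{11} + v_{12}  →  sig = (2; 1,1,1)
  P = {1,2}:  v_{1} + v_{2} = v_{3} + v_{6} + v_{7} + v_{11}  →  sig = (2; 1,1,1,1)
  P = {2,8}:  v_{2} + v_{8} = 2·v_{4} + v_{6} + 2·v_{7} + v_{11} + v_{12}  →  sig = (2; 1,1,1,2,2)
  P = {6,9}:  v_{6} + v_{9} = 2·v_{4} + v_{10} + v_{12}  →  sig = (2; 1,1,2)
  P = {2,5}:  v_{2} + v_{5} = 2·v_{3} + v_{4} + v_{6} + 2·v_{11}  →  sig = (2; 1,1,2,2)
  P = {6,8}:  v_{6} + v_{8} = 2·v_{4} + v_{7} + v_{11} + 2·v_{12}  →  sig = (2; 1,1,2,2)
  P = {2,12}:  v_{2} + v_{12} = 2·v_{6} + v_{7}  →  sig = (2; 1,2)
  P = {2,9}:  v_{2} + v_{9} = 2·v_{3} + 2·v_{4} + v_{11}  →  sig = (2; 1,2,2)
  P = {2,10}:  v_{2} + v_{10} = 3·v_{3} + v_{4} + 2·v_{11}  →  sig = (2; 1,2,3)
  P = {3,9,11}:  v_{3} + v_{9} + v_{11} = v_{4} + v_{10}  →  sig = (3; 1,1)
  P = {6,7,10}:  v_{6} + v_{7} + v_{10} = 2·v_{3} + v_{11}  →  sig = (3; 1,2)
  P = {7,9,11,12}:  v_{7} + v_{9} + v_{11} + v_{12} = 0  →  sig = (4; —)
  P = {3,4,11,12}:  v_{3} + v_{4} + v_{11} + v_{12} = v_{6}  →  sig = (4; 1)
  P = {4,7,10,12}:  v_{4} + v_{7} + v_{10} + v_{12} = v_{3}  →  sig = (4; 1)
  P = {4,10,11,12}:  v_{4} + v_{10} + v_{11} + v_{12} = v_{5}  →  sig = (4; 1)
  P = {3,4,6,7,11}:  v_{3} + v_{4} + v_{6} + v_{7} + v_{11} = v_{2}  →  sig = (5; 1)

Hence PRS(X_Σ) =
    |P|=2: 17 collections, coeffs (), (), (1,1), (1,1), (1,1,1), (1,1,1), (1,1,1), (1,1,1), (1,1,1), (1,1,1,1), (1,1,1,2,2), (1,1,2), (1,1,2,2), (1,1,2,2), (1,2), (1,2,2), (1,2,3)
    |P|=3: 2 collections, coeffs (1,1), (1,2)
    |P|=4: 4 collections, coeffs (), (1), (1), (1)
    |P|=5: 1 collection, coeffs (1)


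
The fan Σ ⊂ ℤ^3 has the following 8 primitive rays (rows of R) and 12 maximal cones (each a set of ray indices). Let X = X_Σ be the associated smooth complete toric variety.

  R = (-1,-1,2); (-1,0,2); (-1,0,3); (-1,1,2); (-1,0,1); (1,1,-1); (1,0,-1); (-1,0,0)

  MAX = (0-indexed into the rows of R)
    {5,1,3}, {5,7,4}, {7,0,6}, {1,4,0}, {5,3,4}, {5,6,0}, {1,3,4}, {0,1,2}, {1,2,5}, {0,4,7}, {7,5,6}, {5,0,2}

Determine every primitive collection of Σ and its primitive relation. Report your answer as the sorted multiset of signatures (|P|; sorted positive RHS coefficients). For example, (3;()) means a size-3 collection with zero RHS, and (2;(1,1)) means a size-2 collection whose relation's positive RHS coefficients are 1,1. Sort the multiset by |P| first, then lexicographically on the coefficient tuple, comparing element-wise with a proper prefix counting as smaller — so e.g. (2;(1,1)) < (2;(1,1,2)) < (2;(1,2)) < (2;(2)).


|primitive collections| = 14. Relations:

  {4,6}:  v_{4} + v_{6} = 0  ⇒ sig = (2;())
  {1,6}:  v_{1} + v_{6} = v_{0} + v_{5}  ⇒ sig = (2;(1,1))
  {2,7}:  v_{2} + v_{7} = v_{1} + v_{4}  ⇒ sig = (2;(1,1))
  {3,6}:  v_{3} + v_{6} = v_{1} + v_{5}  ⇒ sig = (2;(1,1))
  {2,3}:  v_{2} + v_{3} = 3·v_{1} + v_{5}  ⇒ sig = (2;(1,3))
  {3,7}:  v_{3} + v_{7} = 3·v_{4} + v_{5}  ⇒ sig = (2;(1,3))
  {0,3}:  v_{0} + v_{3} = 2·v_{1}  ⇒ sig = (2;(2))
  {1,7}:  v_{1} + v_{7} = 2·v_{4}  ⇒ sig = (2;(2))
  {2,4}:  v_{2} + v_{4} = 2·v_{1}  ⇒ sig = (2;(2))
  {2,6}:  v_{2} + v_{6} = 2·v_{0} + 2·v_{5}  ⇒ sig = (2;(2,2))
  {0,1,5}:  v_{0} + v_{1} + v_{5} = v_{2}  ⇒ sig = (3;(1))
  {0,4,5}:  v_{0} + v_{4} + v_{5} = v_{1}  ⇒ sig = (3;(1))
  {0,5,7}:  v_{0} + v_{5} + v_{7} = v_{4}  ⇒ sig = (3;(1))
  {1,4,5}:  v_{1} + v_{4} + v_{5} = v_{3}  ⇒ sig = (3;(1))

so the primitive-relation signature multiset is
    |P|=2: 10 collections, coeffs (), (1,1), (1,1), (1,1), (1,3), (1,3), (2), (2), (2), (2,2)
    |P|=3: 4 collections, coeffs (1), (1), (1), (1)


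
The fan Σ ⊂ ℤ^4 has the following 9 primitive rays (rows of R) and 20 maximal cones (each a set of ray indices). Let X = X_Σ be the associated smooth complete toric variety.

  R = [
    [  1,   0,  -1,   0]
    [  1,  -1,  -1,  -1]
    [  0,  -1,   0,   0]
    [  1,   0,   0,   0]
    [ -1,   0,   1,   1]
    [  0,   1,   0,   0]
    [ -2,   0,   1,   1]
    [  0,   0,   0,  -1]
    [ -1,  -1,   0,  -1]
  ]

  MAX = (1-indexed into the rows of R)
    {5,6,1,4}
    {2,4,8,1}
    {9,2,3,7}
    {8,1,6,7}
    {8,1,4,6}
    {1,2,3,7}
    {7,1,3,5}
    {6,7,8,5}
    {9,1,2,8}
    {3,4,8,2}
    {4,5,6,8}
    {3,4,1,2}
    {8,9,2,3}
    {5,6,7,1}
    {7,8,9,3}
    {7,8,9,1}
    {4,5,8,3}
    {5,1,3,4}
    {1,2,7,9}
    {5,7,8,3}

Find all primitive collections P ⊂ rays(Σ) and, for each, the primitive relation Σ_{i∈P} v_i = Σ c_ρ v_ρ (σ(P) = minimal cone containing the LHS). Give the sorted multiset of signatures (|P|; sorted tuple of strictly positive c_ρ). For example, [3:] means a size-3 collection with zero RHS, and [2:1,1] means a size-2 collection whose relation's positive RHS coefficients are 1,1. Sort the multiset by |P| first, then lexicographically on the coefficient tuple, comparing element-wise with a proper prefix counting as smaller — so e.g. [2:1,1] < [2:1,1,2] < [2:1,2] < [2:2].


|primitive collections| = 11. Relations:

  P={3,6}:  v_{3} + v_{6} = 0  ⟹  sig = [2:]
  P={2,5}:  v_{2} + v_{5} = v_{3}  ⟹  sig = [2:1]
  P={4,7}:  v_{4} + v_{7} = v_{5}  ⟹  sig = [2:1]
  P={2,6}:  v_{2} + v_{6} = v_{1} + v_{8}  ⟹  sig = [2:1,1]
  P={4,9}:  v_{4} + v_{9} = v_{3} + v_{8}  ⟹  sig = [2:1,1]
  P={5,9}:  v_{5} + v_{9} = v_{3} + v_{7} + v_{8}  ⟹  sig = [2:1,1,1]
  P={6,9}:  v_{6} + v_{9} = v_{1} + v_{7} + 2·v_{8}  ⟹  sig = [2:1,1,2]
  P={1,5,8}:  v_{1} + v_{5} + v_{8} = 0  ⟹  sig = [3:]
  P={1,3,8}:  v_{1} + v_{3} + v_{8} = v_{2}  ⟹  sig = [3:1]
  P={2,7,8}:  v_{2} + v_{7} + v_{8} = v_{9}  ⟹  sig = [3:1]
  P={1,3,9}:  v_{1} + v_{3} + v_{9} = 2·v_{2} + v_{7}  ⟹  sig = [3:1,2]

so the primitive-relation signature multiset is
    [2:]
    [2:1]
    [2:1]
    [2:1,1]
    [2:1,1]
    [2:1,1,1]
    [2:1,1,2]
    [3:]
    [3:1]
    [3:1]
    [3:1,2]


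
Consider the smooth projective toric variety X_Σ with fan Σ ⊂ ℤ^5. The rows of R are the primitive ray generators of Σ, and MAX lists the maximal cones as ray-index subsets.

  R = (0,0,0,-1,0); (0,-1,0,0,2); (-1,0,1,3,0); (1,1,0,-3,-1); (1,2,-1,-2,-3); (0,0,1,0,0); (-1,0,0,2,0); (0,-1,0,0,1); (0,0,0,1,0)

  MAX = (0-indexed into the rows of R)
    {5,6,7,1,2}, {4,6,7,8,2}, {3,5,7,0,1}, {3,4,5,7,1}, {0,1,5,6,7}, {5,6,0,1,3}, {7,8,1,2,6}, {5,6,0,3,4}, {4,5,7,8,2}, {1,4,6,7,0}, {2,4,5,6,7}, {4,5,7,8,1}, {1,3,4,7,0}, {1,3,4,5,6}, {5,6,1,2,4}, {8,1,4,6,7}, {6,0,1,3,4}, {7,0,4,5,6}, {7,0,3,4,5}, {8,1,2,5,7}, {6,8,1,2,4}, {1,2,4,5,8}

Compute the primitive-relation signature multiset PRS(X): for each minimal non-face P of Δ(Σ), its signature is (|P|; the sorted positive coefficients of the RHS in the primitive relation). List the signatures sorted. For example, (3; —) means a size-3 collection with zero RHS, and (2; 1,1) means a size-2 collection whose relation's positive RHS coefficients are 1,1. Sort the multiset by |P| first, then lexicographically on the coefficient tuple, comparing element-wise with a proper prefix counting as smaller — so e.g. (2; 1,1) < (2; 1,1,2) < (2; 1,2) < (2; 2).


|primitive collections| = 9. Relations:

  {0,8}:  v_{0} + v_{8} = 0 — sig = (2; —)
  {0,2}:  v_{0} + v_{2} = v_{5} + v_{6} — sig = (2; 1,1)
  {3,8}:  v_{3} + v_{8} = v_{1} + v_{4} + v_{5} — sig = (2; 1,1,1)
  {2,3}:  v_{2} + v_{3} = v_{1} + v_{4} + 2·v_{5} + v_{6} — sig = (2; 1,1,1,2)
  {3,6,7}:  v_{3} + v_{6} + v_{7} = v_{0} — sig = (3; 1)
  {5,6,8}:  v_{5} + v_{6} + v_{8} = v_{2} — sig = (3; 1)
  {0,1,4,5}:  v_{0} + v_{1} + v_{4} + v_{5} = v_{3} — sig = (4; 1)
  {1,2,4,7}:  v_{1} + v_{2} + v_{4} + v_{7} = v_{8} — sig = (4; 1)
  {1,4,5,6,7}:  v_{1} + v_{4} + v_{5} + v_{6} + v_{7} = 0 — sig = (5; —)

Hence PRS(X_Σ) =
    (2; —)
    (2; 1,1)
    (2; 1,1,1)
    (2; 1,1,1,2)
    (3; 1)
    (3; 1)
    (4; 1)
    (4; 1)
    (5; —)


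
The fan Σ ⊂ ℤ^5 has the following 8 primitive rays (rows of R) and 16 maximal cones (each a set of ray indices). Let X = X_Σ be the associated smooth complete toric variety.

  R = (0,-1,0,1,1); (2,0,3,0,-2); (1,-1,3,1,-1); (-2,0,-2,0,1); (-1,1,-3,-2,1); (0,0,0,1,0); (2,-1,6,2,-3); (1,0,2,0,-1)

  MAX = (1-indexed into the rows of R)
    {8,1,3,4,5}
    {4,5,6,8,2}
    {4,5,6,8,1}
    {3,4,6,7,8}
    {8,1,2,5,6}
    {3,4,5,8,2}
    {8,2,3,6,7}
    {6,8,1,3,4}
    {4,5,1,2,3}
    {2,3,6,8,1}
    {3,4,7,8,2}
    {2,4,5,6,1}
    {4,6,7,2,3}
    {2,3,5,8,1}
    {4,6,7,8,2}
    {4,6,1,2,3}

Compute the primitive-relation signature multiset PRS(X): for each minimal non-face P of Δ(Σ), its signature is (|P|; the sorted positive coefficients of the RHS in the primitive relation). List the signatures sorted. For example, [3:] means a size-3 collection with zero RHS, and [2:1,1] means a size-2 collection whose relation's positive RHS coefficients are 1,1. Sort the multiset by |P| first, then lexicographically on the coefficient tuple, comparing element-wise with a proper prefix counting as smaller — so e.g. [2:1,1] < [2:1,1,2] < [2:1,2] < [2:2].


The 5 primitive collections of Σ (r=8, n=5):

  P={5,7}:  v_{5} + v_{7} = v_{2} + v_{4} + v_{8} — sig = [2:1,1,1]
  P={1,7}:  v_{1} + v_{7} = 2·v_{3} + v_{6} — sig = [2:1,2]
  P={3,5,6}:  v_{3} + v_{5} + v_{6} = 0 — sig = [3:]
  P={1,2,4,8}:  v_{1} + v_{2} + v_{4} + v_{8} = v_{3} — sig = [4:1]
  P={2,3,4,6,8}:  v_{2} + v_{3} + v_{4} + v_{6} + v_{8} = v_{7} — sig = [5:1]

Hence PRS(X_Σ) =
    [2:1,1,1]
    [2:1,2]
    [3:]
    [4:1]
    [5:1]


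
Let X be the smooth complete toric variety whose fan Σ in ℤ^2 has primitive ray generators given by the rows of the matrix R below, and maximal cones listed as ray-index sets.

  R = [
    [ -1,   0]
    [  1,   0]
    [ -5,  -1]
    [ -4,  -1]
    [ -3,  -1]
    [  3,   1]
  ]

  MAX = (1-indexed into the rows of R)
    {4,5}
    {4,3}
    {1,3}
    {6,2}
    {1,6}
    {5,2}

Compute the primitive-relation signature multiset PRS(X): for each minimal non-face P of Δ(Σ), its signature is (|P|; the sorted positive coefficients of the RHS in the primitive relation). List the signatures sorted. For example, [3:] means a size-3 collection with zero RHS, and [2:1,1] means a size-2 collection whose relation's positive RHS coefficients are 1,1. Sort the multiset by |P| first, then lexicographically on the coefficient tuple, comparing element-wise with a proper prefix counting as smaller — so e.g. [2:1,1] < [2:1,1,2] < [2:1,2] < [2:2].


9 minimal non-faces of Δ(Σ) (on 6 rays):

  {1,2}:  v_{1} + v_{2} = 0 ; sig = [2:]
  {5,6}:  v_{5} + v_{6} = 0 ; sig = [2:]
  {1,4}:  v_{1} + v_{4} = v_{3} ; sig = [2:1]
  {1,5}:  v_{1} + v_{5} = v_{4} ; sig = [2:1]
  {2,3}:  v_{2} + v_{3} = v_{4} ; sig = [2:1]
  {2,4}:  v_{2} + v_{4} = v_{5} ; sig = [2:1]
  {4,6}:  v_{4} + v_{6} = v_{1} ; sig = [2:1]
  {3,5}:  v_{3} + v_{5} = 2·v_{4} ; sig = [2:2]
  {3,6}:  v_{3} + v_{6} = 2·v_{1} ; sig = [2:2]

Signatures (|P|; sorted positive RHS coefficients), sorted:
    [2:]
    [2:]
    [2:1]
    [2:1]
    [2:1]
    [2:1]
    [2:1]
    [2:2]
    [2:2]


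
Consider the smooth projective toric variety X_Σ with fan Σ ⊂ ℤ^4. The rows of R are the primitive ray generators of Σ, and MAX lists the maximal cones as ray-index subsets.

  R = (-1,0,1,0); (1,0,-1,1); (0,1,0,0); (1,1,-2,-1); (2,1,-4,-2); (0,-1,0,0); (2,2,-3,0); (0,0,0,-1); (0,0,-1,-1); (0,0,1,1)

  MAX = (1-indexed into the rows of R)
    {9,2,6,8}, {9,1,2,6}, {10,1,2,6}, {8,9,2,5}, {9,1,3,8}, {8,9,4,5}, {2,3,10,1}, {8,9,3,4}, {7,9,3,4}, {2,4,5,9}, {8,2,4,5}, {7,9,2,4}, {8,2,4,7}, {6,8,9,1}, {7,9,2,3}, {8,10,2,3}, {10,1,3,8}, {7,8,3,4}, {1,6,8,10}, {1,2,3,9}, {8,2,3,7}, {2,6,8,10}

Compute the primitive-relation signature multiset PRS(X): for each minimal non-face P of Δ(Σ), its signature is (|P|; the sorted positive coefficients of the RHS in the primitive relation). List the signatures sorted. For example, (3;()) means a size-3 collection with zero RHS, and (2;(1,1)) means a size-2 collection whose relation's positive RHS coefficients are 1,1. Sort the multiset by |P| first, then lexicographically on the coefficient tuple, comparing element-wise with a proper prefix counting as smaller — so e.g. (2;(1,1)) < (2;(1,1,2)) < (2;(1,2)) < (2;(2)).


Σ has 18 primitive collections:

  P = {3,6}:  v_{3} + v_{6} = 0  so sig = (2;())
  P = {9,10}:  v_{9} + v_{10} = 0  so sig = (2;())
  P = {1,4}:  v_{1} + v_{4} = v_{3} + v_{9}  so sig = (2;(1,1))
  P = {1,5}:  v_{1} + v_{5} = v_{4} + v_{9}  so sig = (2;(1,1))
  P = {6,7}:  v_{6} + v_{7} = v_{2} + v_{4}  so sig = (2;(1,1))
  P = {4,6}:  v_{4} + v_{6} = v_{2} + v_{8} + v_{9}  so sig = (2;(1,1,1))
  P = {4,10}:  v_{4} + v_{10} = v_{2} + v_{3} + v_{8}  so sig = (2;(1,1,1))
  P = {5,10}:  v_{5} + v_{10} = v_{2} + v_{4} + v_{8}  so sig = (2;(1,1,1))
  P = {1,7}:  v_{1} + v_{7} = v_{2} + 2·v_{3} + v_{9}  so sig = (2;(1,1,2))
  P = {7,10}:  v_{7} + v_{10} = 2·v_{2} + 2·v_{3} + v_{8}  so sig = (2;(1,2,2))
  P = {5,7}:  v_{5} + v_{7} = v_{2} + 3·v_{4}  so sig = (2;(1,3))
  P = {3,5}:  v_{3} + v_{5} = 2·v_{4}  so sig = (2;(2))
  P = {5,6}:  v_{5} + v_{6} = 2·v_{2} + 2·v_{8} + 2·v_{9}  so sig = (2;(2,2,2))
  P = {1,2,8}:  v_{1} + v_{2} + v_{8} = 0  so sig = (3;())
  P = {2,3,4}:  v_{2} + v_{3} + v_{4} = v_{7}  so sig = (3;(1))
  P = {7,8,9}:  v_{7} + v_{8} + v_{9} = 2·v_{4}  so sig = (3;(2))
  P = {2,3,8,9}:  v_{2} + v_{3} + v_{8} + v_{9} = v_{4}  so sig = (4;(1))
  P = {2,4,8,9}:  v_{2} + v_{4} + v_{8} + v_{9} = v_{5}  so sig = (4;(1))

Signatures (|P|; sorted positive RHS coefficients), sorted:
    (2;())
    (2;())
    (2;(1,1))
    (2;(1,1))
    (2;(1,1))
    (2;(1,1,1))
    (2;(1,1,1))
    (2;(1,1,1))
    (2;(1,1,2))
    (2;(1,2,2))
    (2;(1,3))
    (2;(2))
    (2;(2,2,2))
    (3;())
    (3;(1))
    (3;(2))
    (4;(1))
    (4;(1))


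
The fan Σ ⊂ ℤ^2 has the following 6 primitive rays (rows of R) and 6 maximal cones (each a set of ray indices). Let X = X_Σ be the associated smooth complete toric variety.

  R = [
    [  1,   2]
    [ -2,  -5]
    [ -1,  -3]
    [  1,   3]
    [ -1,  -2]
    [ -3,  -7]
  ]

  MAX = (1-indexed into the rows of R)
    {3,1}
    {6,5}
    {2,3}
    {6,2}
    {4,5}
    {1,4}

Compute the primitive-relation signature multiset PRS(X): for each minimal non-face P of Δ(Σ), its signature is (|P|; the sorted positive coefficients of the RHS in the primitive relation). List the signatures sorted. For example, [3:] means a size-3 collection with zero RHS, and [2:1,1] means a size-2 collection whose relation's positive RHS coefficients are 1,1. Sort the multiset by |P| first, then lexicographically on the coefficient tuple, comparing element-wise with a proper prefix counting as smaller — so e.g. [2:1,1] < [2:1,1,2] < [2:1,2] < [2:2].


Σ has 9 primitive collections:

  {1,5}:  v_{1} + v_{5} = 0  ⇒ sig = [2:]
  {3,4}:  v_{3} + v_{4} = 0  ⇒ sig = [2:]
  {1,2}:  v_{1} + v_{2} = v_{3}  ⇒ sig = [2:1]
  {1,6}:  v_{1} + v_{6} = v_{2}  ⇒ sig = [2:1]
  {2,4}:  v_{2} + v_{4} = v_{5}  ⇒ sig = [2:1]
  {2,5}:  v_{2} + v_{5} = v_{6}  ⇒ sig = [2:1]
  {3,5}:  v_{3} + v_{5} = v_{2}  ⇒ sig = [2:1]
  {3,6}:  v_{3} + v_{6} = 2·v_{2}  ⇒ sig = [2:2]
  {4,6}:  v_{4} + v_{6} = 2·v_{5}  ⇒ sig = [2:2]

Hence PRS(X_Σ) =
    |P|=2: 9 collections, coeffs (), (), (1), (1), (1), (1), (1), (2), (2)


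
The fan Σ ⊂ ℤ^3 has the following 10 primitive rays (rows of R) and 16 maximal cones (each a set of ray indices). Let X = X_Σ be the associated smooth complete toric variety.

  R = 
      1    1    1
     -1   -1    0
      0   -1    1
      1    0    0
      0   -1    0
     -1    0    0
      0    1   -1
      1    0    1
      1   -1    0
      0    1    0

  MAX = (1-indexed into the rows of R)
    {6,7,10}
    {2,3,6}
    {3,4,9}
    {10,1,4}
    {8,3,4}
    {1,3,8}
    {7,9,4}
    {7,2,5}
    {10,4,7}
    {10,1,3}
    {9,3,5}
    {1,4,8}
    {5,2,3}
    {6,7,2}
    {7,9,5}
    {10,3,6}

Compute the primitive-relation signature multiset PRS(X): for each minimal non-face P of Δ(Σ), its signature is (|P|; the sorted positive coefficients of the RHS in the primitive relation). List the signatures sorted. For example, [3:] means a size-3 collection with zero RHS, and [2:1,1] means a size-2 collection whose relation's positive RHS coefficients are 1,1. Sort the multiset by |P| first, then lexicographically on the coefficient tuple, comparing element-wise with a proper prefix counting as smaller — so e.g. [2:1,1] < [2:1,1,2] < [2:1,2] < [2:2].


The 23 primitive collections of Σ (r=10, n=3):

  P = {3,7}:  v_{3} + v_{7} = 0  →  sig = [2:]
  P = {4,6}:  v_{4} + v_{6} = 0  →  sig = [2:]
  P = {5,10}:  v_{5} + v_{10} = 0  →  sig = [2:]
  P = {1,5}:  v_{1} + v_{5} = v_{8}  →  sig = [2:1]
  P = {2,4}:  v_{2} + v_{4} = v_{5}  →  sig = [2:1]
  P = {2,8}:  v_{2} + v_{8} = v_{3}  →  sig = [2:1]
  P = {2,10}:  v_{2} + v_{10} = v_{6}  →  sig = [2:1]
  P = {4,5}:  v_{4} + v_{5} = v_{9}  →  sig = [2:1]
  P = {5,6}:  v_{5} + v_{6} = v_{2}  →  sig = [2:1]
  P = {6,9}:  v_{6} + v_{9} = v_{5}  →  sig = [2:1]
  P = {8,10}:  v_{8} + v_{10} = v_{1}  →  sig = [2:1]
  P = {9,10}:  v_{9} + v_{10} = v_{4}  →  sig = [2:1]
  P = {1,2}:  v_{1} + v_{2} = v_{3} + v_{10}  →  sig = [2:1,1]
  P = {1,9}:  v_{1} + v_{9} = v_{4} + v_{8}  →  sig = [2:1,1]
  P = {5,8}:  v_{5} + v_{8} = v_{3} + v_{4}  →  sig = [2:1,1]
  P = {6,8}:  v_{6} + v_{8} = v_{3} + v_{10}  →  sig = [2:1,1]
  P = {7,8}:  v_{7} + v_{8} = v_{4} + v_{10}  →  sig = [2:1,1]
  P = {1,6}:  v_{1} + v_{6} = v_{3} + 2·v_{10}  →  sig = [2:1,2]
  P = {1,7}:  v_{1} + v_{7} = v_{4} + 2·v_{10}  →  sig = [2:1,2]
  P = {8,9}:  v_{8} + v_{9} = v_{3} + 2·v_{4}  →  sig = [2:1,2]
  P = {2,9}:  v_{2} + v_{9} = 2·v_{5}  →  sig = [2:2]
  P = {3,4,10}:  v_{3} + v_{4} + v_{10} = v_{8}  →  sig = [3:1]
  P = {1,3,4}:  v_{1} + v_{3} + v_{4} = 2·v_{8}  →  sig = [3:2]

Signatures (|P|; sorted positive RHS coefficients), sorted:
[[2:], [2:], [2:], [2:1], [2:1], [2:1], [2:1], [2:1], [2:1], [2:1], [2:1], [2:1], [2:1,1], [2:1,1], [2:1,1], [2:1,1], [2:1,1], [2:1,2], [2:1,2], [2:1,2], [2:2], [3:1], [3:2]]


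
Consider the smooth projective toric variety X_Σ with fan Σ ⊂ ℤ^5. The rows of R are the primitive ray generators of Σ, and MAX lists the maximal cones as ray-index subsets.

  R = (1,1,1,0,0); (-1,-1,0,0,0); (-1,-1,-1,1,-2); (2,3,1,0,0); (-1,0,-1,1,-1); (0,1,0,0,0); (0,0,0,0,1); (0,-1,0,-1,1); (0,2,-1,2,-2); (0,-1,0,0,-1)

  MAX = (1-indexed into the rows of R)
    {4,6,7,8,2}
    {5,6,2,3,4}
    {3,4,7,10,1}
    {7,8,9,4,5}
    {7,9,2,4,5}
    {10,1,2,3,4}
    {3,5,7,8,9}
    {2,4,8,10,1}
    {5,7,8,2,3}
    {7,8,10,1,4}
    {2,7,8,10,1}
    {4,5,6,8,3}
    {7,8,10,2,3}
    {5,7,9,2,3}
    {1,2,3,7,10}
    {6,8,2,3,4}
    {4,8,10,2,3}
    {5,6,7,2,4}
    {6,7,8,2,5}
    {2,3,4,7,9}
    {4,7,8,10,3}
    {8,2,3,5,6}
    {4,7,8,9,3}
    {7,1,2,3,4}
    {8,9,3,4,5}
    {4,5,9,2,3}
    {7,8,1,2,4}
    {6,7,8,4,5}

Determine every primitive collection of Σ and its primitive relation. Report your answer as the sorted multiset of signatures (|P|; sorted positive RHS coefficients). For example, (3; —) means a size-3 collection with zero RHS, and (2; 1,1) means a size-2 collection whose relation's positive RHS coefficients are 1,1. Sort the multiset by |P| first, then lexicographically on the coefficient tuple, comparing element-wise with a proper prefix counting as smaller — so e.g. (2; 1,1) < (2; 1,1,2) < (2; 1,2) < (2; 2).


14 minimal non-faces of Δ(Σ) (on 10 rays):

  {5,10}:  v_{5} + v_{10} = v_{3} — sig = (2; 1)
  {1,6}:  v_{1} + v_{6} = v_{2} + v_{4} — sig = (2; 1,1)
  {1,5}:  v_{1} + v_{5} = v_{2} + v_{3} + v_{4} + v_{7} — sig = (2; 1,1,1,1)
  {6,10}:  v_{6} + v_{10} = v_{2} + v_{3} + v_{4} + v_{8} — sig = (2; 1,1,1,1)
  {9,10}:  v_{9} + v_{10} = 2·v_{3} + v_{4} + v_{7} — sig = (2; 1,1,2)
  {6,9}:  v_{6} + v_{9} = v_{4} + 2·v_{5} — sig = (2; 1,2)
  {1,9}:  v_{1} + v_{9} = v_{2} + 2·v_{3} + 2·v_{4} + 2·v_{7} — sig = (2; 1,2,2,2)
  {1,3,8}:  v_{1} + v_{3} + v_{8} = v_{10} — sig = (3; 1)
  {2,8,9}:  v_{2} + v_{8} + v_{9} = v_{5} — sig = (3; 1)
  {3,6,7}:  v_{3} + v_{6} + v_{7} = v_{5} — sig = (3; 1)
  {2,4,5,8}:  v_{2} + v_{4} + v_{5} + v_{8} = v_{6} — sig = (4; 1)
  {2,4,7,10}:  v_{2} + v_{4} + v_{7} + v_{10} = v_{1} — sig = (4; 1)
  {3,4,5,7}:  v_{3} + v_{4} + v_{5} + v_{7} = v_{9} — sig = (4; 1)
  {2,3,4,7,8}:  v_{2} + v_{3} + v_{4} + v_{7} + v_{8} = 0 — sig = (5; —)

Sorted signature multiset PRS(X):
    |P|=2: 7 collections, coeffs (1), (1,1), (1,1,1,1), (1,1,1,1), (1,1,2), (1,2), (1,2,2,2)
    |P|=3: 3 collections, coeffs (1), (1), (1)
    |P|=4: 3 collections, coeffs (1), (1), (1)
    |P|=5: 1 collection, coeffs ()


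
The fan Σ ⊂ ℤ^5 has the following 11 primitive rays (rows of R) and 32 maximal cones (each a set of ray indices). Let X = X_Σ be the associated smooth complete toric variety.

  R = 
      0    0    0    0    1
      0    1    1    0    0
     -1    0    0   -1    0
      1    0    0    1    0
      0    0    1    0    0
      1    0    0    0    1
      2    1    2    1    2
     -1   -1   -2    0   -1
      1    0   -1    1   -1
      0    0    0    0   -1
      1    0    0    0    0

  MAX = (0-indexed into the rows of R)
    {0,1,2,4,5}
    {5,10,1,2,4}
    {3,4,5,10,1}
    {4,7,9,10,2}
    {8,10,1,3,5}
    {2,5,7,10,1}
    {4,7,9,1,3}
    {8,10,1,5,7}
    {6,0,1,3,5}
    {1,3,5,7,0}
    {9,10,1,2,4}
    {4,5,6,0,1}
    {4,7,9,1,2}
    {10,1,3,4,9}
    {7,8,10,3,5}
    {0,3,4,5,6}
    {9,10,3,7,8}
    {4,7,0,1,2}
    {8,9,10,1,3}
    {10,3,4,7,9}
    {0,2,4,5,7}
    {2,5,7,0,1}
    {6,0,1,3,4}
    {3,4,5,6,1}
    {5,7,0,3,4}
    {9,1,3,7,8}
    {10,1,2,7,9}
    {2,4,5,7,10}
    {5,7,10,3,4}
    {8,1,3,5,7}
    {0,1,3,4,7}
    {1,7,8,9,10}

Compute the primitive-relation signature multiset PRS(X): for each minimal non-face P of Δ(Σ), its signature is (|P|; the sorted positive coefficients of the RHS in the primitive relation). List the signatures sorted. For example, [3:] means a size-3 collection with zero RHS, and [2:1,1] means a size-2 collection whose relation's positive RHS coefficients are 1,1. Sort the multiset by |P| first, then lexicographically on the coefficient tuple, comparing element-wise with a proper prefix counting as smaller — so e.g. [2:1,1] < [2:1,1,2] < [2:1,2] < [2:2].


Δ(Σ) — 11 vertices, 16 min non-faces:

  P = {0,9}:  v_{0} + v_{9} = 0  ⇒ sig = [2:]
  P = {2,3}:  v_{2} + v_{3} = 0  ⇒ sig = [2:]
  P = {0,10}:  v_{0} + v_{10} = v_{5}  ⇒ sig = [2:1]
  P = {5,9}:  v_{5} + v_{9} = v_{10}  ⇒ sig = [2:1]
  P = {4,8}:  v_{4} + v_{8} = v_{3} + v_{9}  ⇒ sig = [2:1,1]
  P = {6,7}:  v_{6} + v_{7} = v_{0} + v_{3}  ⇒ sig = [2:1,1]
  P = {2,8}:  v_{2} + v_{8} = v_{1} + v_{7} + v_{10}  ⇒ sig = [2:1,1,1]
  P = {0,8}:  v_{0} + v_{8} = v_{1} + v_{3} + v_{5} + v_{7}  ⇒ sig = [2:1,1,1,1]
  P = {2,6}:  v_{2} + v_{6} = v_{0} + v_{1} + v_{4} + v_{5}  ⇒ sig = [2:1,1,1,1]
  P = {6,9}:  v_{6} + v_{9} = v_{1} + v_{3} + v_{4} + v_{5}  ⇒ sig = [2:1,1,1,1]
  P = {6,10}:  v_{6} + v_{10} = v_{1} + v_{3} + v_{4} + 2·v_{5}  ⇒ sig = [2:1,1,1,2]
  P = {6,8}:  v_{6} + v_{8} = v_{1} + 2·v_{3} + v_{5}  ⇒ sig = [2:1,1,2]
  P = {1,4,5,7}:  v_{1} + v_{4} + v_{5} + v_{7} = 0  ⇒ sig = [4:]
  P = {1,3,7,10}:  v_{1} + v_{3} + v_{7} + v_{10} = v_{8}  ⇒ sig = [4:1]
  P = {1,4,7,10}:  v_{1} + v_{4} + v_{7} + v_{10} = v_{9}  ⇒ sig = [4:1]
  P = {0,1,3,4,5}:  v_{0} + v_{1} + v_{3} + v_{4} + v_{5} = v_{6}  ⇒ sig = [5:1]

Sorted signature multiset PRS(X):
    |P|=2: 12 collections, coeffs (), (), (1), (1), (1,1), (1,1), (1,1,1), (1,1,1,1), (1,1,1,1), (1,1,1,1), (1,1,1,2), (1,1,2)
    |P|=4: 3 collections, coeffs (), (1), (1)
    |P|=5: 1 collection, coeffs (1)
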